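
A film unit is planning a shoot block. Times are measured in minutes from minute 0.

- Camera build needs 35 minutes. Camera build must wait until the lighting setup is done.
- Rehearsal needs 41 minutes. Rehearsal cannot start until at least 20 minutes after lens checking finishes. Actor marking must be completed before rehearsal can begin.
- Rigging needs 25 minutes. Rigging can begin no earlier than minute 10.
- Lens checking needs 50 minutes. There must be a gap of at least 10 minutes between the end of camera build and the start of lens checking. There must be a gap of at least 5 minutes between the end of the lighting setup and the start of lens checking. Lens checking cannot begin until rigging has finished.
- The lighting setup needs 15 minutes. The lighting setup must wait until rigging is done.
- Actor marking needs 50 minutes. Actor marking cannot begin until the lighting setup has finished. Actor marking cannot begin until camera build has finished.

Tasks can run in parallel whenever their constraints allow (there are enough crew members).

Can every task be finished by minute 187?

No

Rigging cannot begin until its own release at minute 10. It runs from minute 10 to 10 + 25 = minute 35.
The lighting setup cannot begin until rigging (finishes minute 35). It runs from minute 35 to 35 + 15 = minute 50.
Camera build cannot begin until the lighting setup (finishes minute 50). It runs from minute 50 to 50 + 35 = minute 85.
For actor marking: the lighting setup (finishes minute 50); camera build (finishes minute 85). Taking the maximum gives a start of minute 85, and it finishes at 85 + 50 = minute 135.
Lens checking has to wait for camera build (finishes minute 85, plus 10-minute gap → minute 95); the lighting setup (finishes minute 50, plus 5-minute gap → minute 55); rigging (finishes minute 35). The latest of these is minute 95, so lens checking runs minute 95 to 95 + 50 = minute 145.
Rehearsal has to wait for lens checking (finishes minute 145, plus 20-minute gap → minute 165); actor marking (finishes minute 135). The latest of these is minute 165, so rehearsal runs minute 165 to 165 + 41 = minute 206.
The earliest everything can be done is minute 206, which is after the deadline of 187, so it is not possible.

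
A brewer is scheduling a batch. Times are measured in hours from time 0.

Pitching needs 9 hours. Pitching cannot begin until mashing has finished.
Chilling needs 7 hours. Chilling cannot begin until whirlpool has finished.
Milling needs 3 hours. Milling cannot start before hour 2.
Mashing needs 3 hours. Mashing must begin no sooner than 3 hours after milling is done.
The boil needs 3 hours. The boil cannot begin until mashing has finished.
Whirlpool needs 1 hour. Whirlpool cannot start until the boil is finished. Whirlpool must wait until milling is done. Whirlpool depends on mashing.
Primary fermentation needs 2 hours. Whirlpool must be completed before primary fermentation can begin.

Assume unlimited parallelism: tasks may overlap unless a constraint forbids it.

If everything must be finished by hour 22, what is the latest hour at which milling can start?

2

Chilling has no dependents, so it just needs to finish by hour 22. Starting by 22 − 7 = hour 15 achieves that.
Primary fermentation must finish by hour 22; it takes 2 hours, so it must start by 22 − 2 = hour 20.
For whirlpool: chilling (must start by hour 15); primary fermentation (must start by hour 20). The most restrictive is hour 15; with a 1-hour duration, whirlpool must start by hour 14.
Since whirlpool (must start by hour 14) depends on it, the boil must finish by hour 14. Backing off its 3-hour duration gives a latest start of hour 11.
Pitching must finish by hour 22; it takes 9 hours, so it must start by 22 − 9 = hour 13.
Mashing must finish in time for the boil (must start by hour 11); whirlpool (must start by hour 14); pitching (must start by hour 13). The tightest is hour 11, so mashing must start by 11 − 3 = hour 8.
Milling feeds mashing (must start by hour 8, minus 3-hour gap → hour 5); whirlpool (must start by hour 14). Taking the minimum, milling must finish by hour 5 and start by 5 − 3 = hour 2.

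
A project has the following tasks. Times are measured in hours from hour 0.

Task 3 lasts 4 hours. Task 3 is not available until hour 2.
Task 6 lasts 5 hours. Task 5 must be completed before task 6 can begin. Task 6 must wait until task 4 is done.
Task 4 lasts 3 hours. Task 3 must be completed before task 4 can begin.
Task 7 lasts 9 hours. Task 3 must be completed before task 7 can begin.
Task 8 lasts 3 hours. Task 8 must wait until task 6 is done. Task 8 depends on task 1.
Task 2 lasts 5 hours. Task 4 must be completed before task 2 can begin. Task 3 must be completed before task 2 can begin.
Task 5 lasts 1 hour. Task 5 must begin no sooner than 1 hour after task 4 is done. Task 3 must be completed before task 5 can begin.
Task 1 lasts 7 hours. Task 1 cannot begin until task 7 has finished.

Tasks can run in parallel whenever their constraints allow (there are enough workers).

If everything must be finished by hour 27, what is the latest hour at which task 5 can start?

Task 8 must finish by hour 27; it takes 3 hours, so it must start by 27 − 3 = hour 24.
Task 6 has to be done before task 8 (must start by hour 24). That means finishing by hour 24, i.e. starting by 24 − 5 = hour 19.
Task 5 feeds into task 6 (must start by hour 19); so task 5 must finish by hour 19 and therefore start by hour 18.

18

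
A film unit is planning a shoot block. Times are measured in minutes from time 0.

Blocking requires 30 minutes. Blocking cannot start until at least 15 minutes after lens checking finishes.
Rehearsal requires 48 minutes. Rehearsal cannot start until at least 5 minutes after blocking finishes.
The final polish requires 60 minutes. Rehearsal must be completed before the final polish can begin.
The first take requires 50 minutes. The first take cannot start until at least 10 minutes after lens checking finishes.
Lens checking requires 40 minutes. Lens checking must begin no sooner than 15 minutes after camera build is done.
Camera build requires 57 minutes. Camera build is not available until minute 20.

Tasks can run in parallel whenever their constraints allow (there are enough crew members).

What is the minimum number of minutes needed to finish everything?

290

After its own release at minute 20, camera build can start at minute 20 and finishes at minute 77.
Lens checking cannot begin until camera build (finishes minute 77, plus 15-minute gap → minute 92). It runs from minute 92 to 92 + 40 = minute 132.
The first take waits on lens checking (finishes minute 132, plus 10-minute gap → minute 142), so it starts at minute 142 and finishes at 142 + 50 = minute 192.
Blocking cannot begin until lens checking (finishes minute 132, plus 15-minute gap → minute 147). It runs from minute 147 to 147 + 30 = minute 177.
Rehearsal waits on blocking (finishes minute 177, plus 5-minute gap → minute 182), so it starts at minute 182 and finishes at 182 + 48 = minute 230.
After rehearsal (finishes minute 230), the final polish can start at minute 230 and finishes at minute 290.
All tasks are finished once the last one completes. Finish times: Camera build at 77, Lens checking at 132, Blocking at 177, Rehearsal at 230, The final polish at 290, The first take at 192. The latest is minute 290.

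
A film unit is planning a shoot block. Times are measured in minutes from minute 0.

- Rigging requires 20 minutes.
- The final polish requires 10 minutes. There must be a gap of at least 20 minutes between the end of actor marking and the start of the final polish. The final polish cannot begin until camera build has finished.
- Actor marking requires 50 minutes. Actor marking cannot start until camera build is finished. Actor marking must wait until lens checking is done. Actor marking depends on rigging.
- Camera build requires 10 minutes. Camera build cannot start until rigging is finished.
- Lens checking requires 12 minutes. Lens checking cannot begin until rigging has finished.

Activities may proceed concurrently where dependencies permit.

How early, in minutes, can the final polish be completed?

Rigging can start immediately at minute 0; it finishes at minute 20.
After rigging (finishes minute 20), lens checking can start at minute 20 and finishes at minute 32.
Camera build waits on rigging (finishes minute 20), so it starts at minute 20 and finishes at 20 + 10 = minute 30.
Actor marking has to wait for camera build (finishes minute 30); lens checking (finishes minute 32); rigging (finishes minute 20). The latest of these is minute 32, so actor marking runs minute 32 to 32 + 50 = minute 82.
The final polish cannot start until actor marking (finishes minute 82, plus 20-minute gap → minute 102); camera build (finishes minute 30). The controlling bound is minute 102, so the final polish finishes at 102 + 10 = minute 112.

112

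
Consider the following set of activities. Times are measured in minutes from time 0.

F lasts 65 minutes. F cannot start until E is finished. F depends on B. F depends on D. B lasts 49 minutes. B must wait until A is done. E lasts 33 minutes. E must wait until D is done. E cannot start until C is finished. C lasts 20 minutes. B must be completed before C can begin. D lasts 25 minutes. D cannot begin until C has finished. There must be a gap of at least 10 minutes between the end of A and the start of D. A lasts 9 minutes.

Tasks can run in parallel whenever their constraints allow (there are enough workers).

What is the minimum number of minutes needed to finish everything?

201

A has no prerequisites, so it starts at minute 0 and finishes at minute 9.
B cannot begin until A (finishes minute 9). It runs from minute 9 to 9 + 49 = minute 58.
After B (finishes minute 58), C can start at minute 58 and finishes at minute 78.
D needs all of C (finishes minute 78); A (finishes minute 9, plus 10-minute gap → minute 19). That puts its earliest start at minute 78; it finishes at 78 + 25 = minute 103.
E cannot start until D (finishes minute 103); C (finishes minute 78). The controlling bound is minute 103, so E finishes at 103 + 33 = minute 136.
F has to wait for E (finishes minute 136); B (finishes minute 58); D (finishes minute 103). The latest of these is minute 136, so F runs minute 136 to 136 + 65 = minute 201.
All tasks are finished once the last one completes. Finish times: A at 9, B at 58, C at 78, D at 103, E at 136, F at 201. The latest is minute 201.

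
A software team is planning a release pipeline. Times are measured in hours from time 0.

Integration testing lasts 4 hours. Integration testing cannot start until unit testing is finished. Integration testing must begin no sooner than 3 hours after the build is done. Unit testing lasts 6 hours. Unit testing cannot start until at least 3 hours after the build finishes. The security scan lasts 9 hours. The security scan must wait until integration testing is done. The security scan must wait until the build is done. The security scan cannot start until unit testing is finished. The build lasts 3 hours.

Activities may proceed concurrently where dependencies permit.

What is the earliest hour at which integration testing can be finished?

The build has no prerequisites, so it starts at hour 0 and finishes at hour 3.
Unit testing cannot begin until the build (finishes hour 3, plus 3-hour gap → hour 6). It runs from hour 6 to 6 + 6 = hour 12.
Integration testing has to wait for unit testing (finishes hour 12); the build (finishes hour 3, plus 3-hour gap → hour 6). The latest of these is hour 12, so integration testing runs hour 12 to 12 + 4 = hour 16.

16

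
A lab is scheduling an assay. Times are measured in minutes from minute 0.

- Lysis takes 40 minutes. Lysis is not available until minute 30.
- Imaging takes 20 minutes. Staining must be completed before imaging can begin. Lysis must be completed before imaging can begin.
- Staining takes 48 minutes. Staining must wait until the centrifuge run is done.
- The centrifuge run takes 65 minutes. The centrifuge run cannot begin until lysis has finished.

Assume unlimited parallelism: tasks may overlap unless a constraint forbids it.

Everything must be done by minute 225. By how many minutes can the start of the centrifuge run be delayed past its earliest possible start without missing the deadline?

Lysis cannot begin until its own release at minute 30. It runs from minute 30 to 30 + 40 = minute 70.
The centrifuge run waits on lysis (finishes minute 70), so it starts at minute 70 and finishes at 70 + 65 = minute 135.

Working backward from the deadline:
Imaging has no dependents, so it just needs to finish by minute 225. Starting by 225 − 20 = minute 205 achieves that.
Since imaging (must start by minute 205) depends on it, staining must finish by minute 205. Backing off its 48-minute duration gives a latest start of minute 157.
Since staining (must start by minute 157) depends on it, the centrifuge run must finish by minute 157. Backing off its 65-minute duration gives a latest start of minute 92.
So the centrifuge run can start as early as minute 70 and as late as minute 92, giving 92 − 70 = 22 minutes of slack.

22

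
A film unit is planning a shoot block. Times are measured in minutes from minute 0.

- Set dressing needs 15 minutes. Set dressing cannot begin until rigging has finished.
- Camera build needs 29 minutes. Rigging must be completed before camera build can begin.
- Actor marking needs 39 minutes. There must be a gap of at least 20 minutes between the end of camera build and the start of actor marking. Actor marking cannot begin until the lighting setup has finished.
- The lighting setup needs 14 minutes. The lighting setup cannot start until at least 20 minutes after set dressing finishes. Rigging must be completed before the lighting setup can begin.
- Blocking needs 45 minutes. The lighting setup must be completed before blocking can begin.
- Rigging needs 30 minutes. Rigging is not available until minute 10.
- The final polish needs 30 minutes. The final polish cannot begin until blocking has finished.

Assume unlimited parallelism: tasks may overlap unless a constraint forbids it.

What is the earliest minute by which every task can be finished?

After its own release at minute 10, rigging can start at minute 10 and finishes at minute 40.
Camera build cannot begin until rigging (finishes minute 40). It runs from minute 40 to 40 + 29 = minute 69.
Set dressing cannot begin until rigging (finishes minute 40). It runs from minute 40 to 40 + 15 = minute 55.
The lighting setup cannot start until set dressing (finishes minute 55, plus 20-minute gap → minute 75); rigging (finishes minute 40). The controlling bound is minute 75, so the lighting setup finishes at 75 + 14 = minute 89.
Actor marking cannot start until camera build (finishes minute 69, plus 20-minute gap → minute 89); the lighting setup (finishes minute 89). The controlling bound is minute 89, so actor marking finishes at 89 + 39 = minute 128.
Blocking cannot begin until the lighting setup (finishes minute 89). It runs from minute 89 to 89 + 45 = minute 134.
After blocking (finishes minute 134), the final polish can start at minute 134 and finishes at minute 164.
All tasks are finished once the last one completes. Finish times: Rigging at 40, Set dressing at 55, The lighting setup at 89, Camera build at 69, Blocking at 134, Actor marking at 128, The final polish at 164. The latest is minute 164.

164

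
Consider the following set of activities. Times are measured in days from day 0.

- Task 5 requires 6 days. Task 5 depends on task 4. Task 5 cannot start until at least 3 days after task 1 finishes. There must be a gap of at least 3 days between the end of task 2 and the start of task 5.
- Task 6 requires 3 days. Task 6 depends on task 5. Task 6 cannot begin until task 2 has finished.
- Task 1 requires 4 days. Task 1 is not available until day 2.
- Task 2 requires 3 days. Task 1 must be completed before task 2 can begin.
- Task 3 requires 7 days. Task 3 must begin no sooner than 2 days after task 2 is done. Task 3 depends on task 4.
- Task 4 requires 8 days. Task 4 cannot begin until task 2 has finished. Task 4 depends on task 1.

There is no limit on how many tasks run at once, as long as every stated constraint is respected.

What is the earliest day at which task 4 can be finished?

17

Task 1 waits on its own release at day 2, so it starts at day 2 and finishes at 2 + 4 = day 6.
Task 2 cannot begin until task 1 (finishes day 6). It runs from day 6 to 6 + 3 = day 9.
Task 4 cannot start until task 2 (finishes day 9); task 1 (finishes day 6). The controlling bound is day 9, so task 4 finishes at 9 + 8 = day 17.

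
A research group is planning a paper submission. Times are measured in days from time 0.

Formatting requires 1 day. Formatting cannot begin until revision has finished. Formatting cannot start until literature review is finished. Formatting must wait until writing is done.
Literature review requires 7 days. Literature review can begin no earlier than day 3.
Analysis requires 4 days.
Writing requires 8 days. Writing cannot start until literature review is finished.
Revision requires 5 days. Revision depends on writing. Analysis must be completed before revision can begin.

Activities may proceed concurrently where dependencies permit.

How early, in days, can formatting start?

23

Nothing blocks analysis, so it runs from day 0 to day 4.
Literature review cannot begin until its own release at day 3. It runs from day 3 to 3 + 7 = day 10.
After literature review (finishes day 10), writing can start at day 10 and finishes at day 18.
Revision needs all of writing (finishes day 18); analysis (finishes day 4). That puts its earliest start at day 18; it finishes at 18 + 5 = day 23.
Formatting waits on revision (finishes day 23); literature review (finishes day 10); writing (finishes day 18). The latest of these is day 23, which is the earliest formatting can start.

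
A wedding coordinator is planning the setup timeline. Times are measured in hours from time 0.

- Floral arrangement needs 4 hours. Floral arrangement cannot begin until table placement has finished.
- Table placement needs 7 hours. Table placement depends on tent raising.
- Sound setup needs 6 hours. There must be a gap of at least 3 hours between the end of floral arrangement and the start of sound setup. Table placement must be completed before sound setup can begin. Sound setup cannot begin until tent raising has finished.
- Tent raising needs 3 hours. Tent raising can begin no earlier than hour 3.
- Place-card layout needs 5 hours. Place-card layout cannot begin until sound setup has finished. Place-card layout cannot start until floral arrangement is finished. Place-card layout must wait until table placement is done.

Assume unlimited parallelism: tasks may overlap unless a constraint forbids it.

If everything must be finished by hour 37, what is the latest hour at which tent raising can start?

Place-card layout has no dependents, so it just needs to finish by hour 37. Starting by 37 − 5 = hour 32 achieves that.
Sound setup feeds into place-card layout (must start by hour 32); so sound setup must finish by hour 32 and therefore start by hour 26.
Floral arrangement feeds sound setup (must start by hour 26, minus 3-hour gap → hour 23); place-card layout (must start by hour 32). Taking the minimum, floral arrangement must finish by hour 23 and start by 23 − 4 = hour 19.
Table placement has several dependents: floral arrangement (must start by hour 19); sound setup (must start by hour 26); place-card layout (must start by hour 32). The earliest of those limits is hour 19, so table placement must start by 19 − 7 = hour 12.
For tent raising: table placement (must start by hour 12); sound setup (must start by hour 26). The most restrictive is hour 12; with a 3-hour duration, tent raising must start by hour 9.

9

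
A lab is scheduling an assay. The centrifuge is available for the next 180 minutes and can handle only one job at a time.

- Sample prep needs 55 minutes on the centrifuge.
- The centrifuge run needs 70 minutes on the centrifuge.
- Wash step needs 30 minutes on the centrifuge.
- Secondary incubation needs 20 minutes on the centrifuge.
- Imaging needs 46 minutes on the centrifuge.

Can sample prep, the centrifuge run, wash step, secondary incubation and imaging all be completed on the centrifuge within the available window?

No

Running back to back, the jobs need 55 + 70 + 30 + 20 + 46 = 221 minutes on the centrifuge.
Since 221 > 180, they cannot all fit.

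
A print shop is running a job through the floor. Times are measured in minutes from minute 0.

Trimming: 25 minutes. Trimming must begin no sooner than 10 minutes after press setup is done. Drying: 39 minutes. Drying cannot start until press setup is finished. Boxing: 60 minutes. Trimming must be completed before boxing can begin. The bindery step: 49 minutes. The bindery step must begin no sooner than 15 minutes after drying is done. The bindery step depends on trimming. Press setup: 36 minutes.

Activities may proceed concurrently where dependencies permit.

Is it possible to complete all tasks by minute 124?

No

Press setup has no prerequisites, so it starts at minute 0 and finishes at minute 36.
Trimming cannot begin until press setup (finishes minute 36, plus 10-minute gap → minute 46). It runs from minute 46 to 46 + 25 = minute 71.
After trimming (finishes minute 71), boxing can start at minute 71 and finishes at minute 131.
Drying cannot begin until press setup (finishes minute 36). It runs from minute 36 to 36 + 39 = minute 75.
The bindery step has to wait for drying (finishes minute 75, plus 15-minute gap → minute 90); trimming (finishes minute 71). The latest of these is minute 90, so the bindery step runs minute 90 to 90 + 49 = minute 139.
The earliest everything can be done is minute 139, which is after the deadline of 124, so it is not possible.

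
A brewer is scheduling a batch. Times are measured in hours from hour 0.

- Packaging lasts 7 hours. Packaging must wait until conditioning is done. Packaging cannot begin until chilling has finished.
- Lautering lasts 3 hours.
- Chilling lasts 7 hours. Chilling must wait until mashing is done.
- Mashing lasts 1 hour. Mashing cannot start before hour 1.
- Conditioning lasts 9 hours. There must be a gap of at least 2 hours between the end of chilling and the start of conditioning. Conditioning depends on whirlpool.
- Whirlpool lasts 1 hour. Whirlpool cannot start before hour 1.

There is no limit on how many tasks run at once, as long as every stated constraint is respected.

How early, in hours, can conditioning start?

11

Whirlpool cannot begin until its own release at hour 1. It runs from hour 1 to 1 + 1 = hour 2.
Mashing waits on its own release at hour 1, so it starts at hour 1 and finishes at 1 + 1 = hour 2.
After mashing (finishes hour 2), chilling can start at hour 2 and finishes at hour 9.
Conditioning waits on chilling (finishes hour 9, plus 2-hour gap → hour 11); whirlpool (finishes hour 2). The latest of these is hour 11, which is the earliest conditioning can start.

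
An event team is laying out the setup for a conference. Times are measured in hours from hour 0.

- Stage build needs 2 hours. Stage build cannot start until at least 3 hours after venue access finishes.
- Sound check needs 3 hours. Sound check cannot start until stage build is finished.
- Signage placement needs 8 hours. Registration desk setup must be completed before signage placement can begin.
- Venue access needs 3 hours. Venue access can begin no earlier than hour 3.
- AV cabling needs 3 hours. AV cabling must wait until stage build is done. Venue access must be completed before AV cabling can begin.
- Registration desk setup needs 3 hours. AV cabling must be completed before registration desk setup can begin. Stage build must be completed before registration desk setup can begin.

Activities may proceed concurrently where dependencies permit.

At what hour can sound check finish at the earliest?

14

Venue access waits on its own release at hour 3, so it starts at hour 3 and finishes at 3 + 3 = hour 6.
Stage build waits on venue access (finishes hour 6, plus 3-hour gap → hour 9), so it starts at hour 9 and finishes at 9 + 2 = hour 11.
Sound check waits on stage build (finishes hour 11), so it starts at hour 11 and finishes at 11 + 3 = hour 14.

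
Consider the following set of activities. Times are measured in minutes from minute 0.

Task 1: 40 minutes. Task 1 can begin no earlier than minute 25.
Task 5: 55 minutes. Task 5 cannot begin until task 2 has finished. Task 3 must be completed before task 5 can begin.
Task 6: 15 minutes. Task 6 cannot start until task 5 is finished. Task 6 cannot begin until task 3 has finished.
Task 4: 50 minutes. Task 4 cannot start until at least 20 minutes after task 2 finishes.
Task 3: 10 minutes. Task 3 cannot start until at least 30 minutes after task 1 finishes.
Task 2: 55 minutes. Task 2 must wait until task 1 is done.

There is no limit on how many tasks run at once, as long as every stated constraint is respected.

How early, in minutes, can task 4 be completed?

190

After its own release at minute 25, task 1 can start at minute 25 and finishes at minute 65.
After task 1 (finishes minute 65), task 2 can start at minute 65 and finishes at minute 120.
Task 4 waits on task 2 (finishes minute 120, plus 20-minute gap → minute 140), so it starts at minute 140 and finishes at 140 + 50 = minute 190.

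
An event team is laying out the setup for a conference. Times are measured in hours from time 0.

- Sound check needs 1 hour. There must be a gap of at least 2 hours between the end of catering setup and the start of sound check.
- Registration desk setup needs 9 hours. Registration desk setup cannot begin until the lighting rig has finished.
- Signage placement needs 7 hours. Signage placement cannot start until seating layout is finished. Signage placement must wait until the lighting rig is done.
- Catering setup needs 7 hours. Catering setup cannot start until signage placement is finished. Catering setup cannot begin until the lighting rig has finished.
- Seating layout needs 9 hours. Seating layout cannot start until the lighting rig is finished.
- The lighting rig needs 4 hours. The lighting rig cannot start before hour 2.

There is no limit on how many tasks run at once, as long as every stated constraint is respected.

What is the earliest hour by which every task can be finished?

32

After its own release at hour 2, the lighting rig can start at hour 2 and finishes at hour 6.
After the lighting rig (finishes hour 6), registration desk setup can start at hour 6 and finishes at hour 15.
Seating layout waits on the lighting rig (finishes hour 6), so it starts at hour 6 and finishes at 6 + 9 = hour 15.
Signage placement has to wait for seating layout (finishes hour 15); the lighting rig (finishes hour 6). The latest of these is hour 15, so signage placement runs hour 15 to 15 + 7 = hour 22.
For catering setup: signage placement (finishes hour 22); the lighting rig (finishes hour 6). Taking the maximum gives a start of hour 22, and it finishes at 22 + 7 = hour 29.
Sound check cannot begin until catering setup (finishes hour 29, plus 2-hour gap → hour 31). It runs from hour 31 to 31 + 1 = hour 32.
All tasks are finished once the last one completes. Finish times: The lighting rig at 6, Seating layout at 15, Registration desk setup at 15, Signage placement at 22, Catering setup at 29, Sound check at 32. The latest is hour 32.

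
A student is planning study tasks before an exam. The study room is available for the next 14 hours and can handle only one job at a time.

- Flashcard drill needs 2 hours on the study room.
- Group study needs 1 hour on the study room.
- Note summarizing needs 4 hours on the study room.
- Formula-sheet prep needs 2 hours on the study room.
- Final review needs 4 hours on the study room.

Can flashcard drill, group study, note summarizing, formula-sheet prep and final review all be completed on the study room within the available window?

Running back to back, the jobs need 2 + 1 + 4 + 2 + 4 = 13 hours on the study room.
Since 13 ≤ 14, they fit within the window.

Yes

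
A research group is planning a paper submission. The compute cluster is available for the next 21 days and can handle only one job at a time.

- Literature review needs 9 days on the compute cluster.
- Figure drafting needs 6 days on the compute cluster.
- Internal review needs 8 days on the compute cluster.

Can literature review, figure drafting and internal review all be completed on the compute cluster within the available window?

No

Running back to back, the jobs need 9 + 6 + 8 = 23 days on the compute cluster.
Since 23 > 21, they cannot all fit.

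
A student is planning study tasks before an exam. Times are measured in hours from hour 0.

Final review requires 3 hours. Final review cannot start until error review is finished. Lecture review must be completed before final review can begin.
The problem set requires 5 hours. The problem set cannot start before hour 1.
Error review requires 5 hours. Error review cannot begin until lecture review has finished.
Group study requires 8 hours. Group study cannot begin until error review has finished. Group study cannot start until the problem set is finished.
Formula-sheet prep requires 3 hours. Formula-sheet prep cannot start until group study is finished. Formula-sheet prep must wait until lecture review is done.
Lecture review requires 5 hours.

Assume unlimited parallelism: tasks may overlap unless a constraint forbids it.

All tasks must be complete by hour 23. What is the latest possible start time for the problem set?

Formula-sheet prep has no dependents, so it just needs to finish by hour 23. Starting by 23 − 3 = hour 20 achieves that.
Group study feeds into formula-sheet prep (must start by hour 20); so group study must finish by hour 20 and therefore start by hour 12.
The problem set feeds into group study (must start by hour 12); so the problem set must finish by hour 12 and therefore start by hour 7.

7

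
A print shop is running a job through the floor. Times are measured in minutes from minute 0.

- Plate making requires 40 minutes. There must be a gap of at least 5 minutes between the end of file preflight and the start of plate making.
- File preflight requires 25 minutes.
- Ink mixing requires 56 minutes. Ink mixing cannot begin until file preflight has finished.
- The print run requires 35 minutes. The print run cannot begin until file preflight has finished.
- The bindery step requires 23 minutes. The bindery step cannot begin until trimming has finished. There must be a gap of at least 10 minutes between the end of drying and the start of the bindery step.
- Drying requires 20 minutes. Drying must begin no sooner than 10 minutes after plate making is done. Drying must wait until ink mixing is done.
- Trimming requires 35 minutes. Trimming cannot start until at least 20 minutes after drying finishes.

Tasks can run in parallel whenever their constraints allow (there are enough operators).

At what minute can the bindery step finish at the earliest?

Nothing blocks file preflight, so it runs from minute 0 to minute 25.
Ink mixing cannot begin until file preflight (finishes minute 25). It runs from minute 25 to 25 + 56 = minute 81.
Plate making cannot begin until file preflight (finishes minute 25, plus 5-minute gap → minute 30). It runs from minute 30 to 30 + 40 = minute 70.
Drying needs all of plate making (finishes minute 70, plus 10-minute gap → minute 80); ink mixing (finishes minute 81). That puts its earliest start at minute 81; it finishes at 81 + 20 = minute 101.
Trimming waits on drying (finishes minute 101, plus 20-minute gap → minute 121), so it starts at minute 121 and finishes at 121 + 35 = minute 156.
The bindery step cannot start until trimming (finishes minute 156); drying (finishes minute 101, plus 10-minute gap → minute 111). The controlling bound is minute 156, so the bindery step finishes at 156 + 23 = minute 179.

179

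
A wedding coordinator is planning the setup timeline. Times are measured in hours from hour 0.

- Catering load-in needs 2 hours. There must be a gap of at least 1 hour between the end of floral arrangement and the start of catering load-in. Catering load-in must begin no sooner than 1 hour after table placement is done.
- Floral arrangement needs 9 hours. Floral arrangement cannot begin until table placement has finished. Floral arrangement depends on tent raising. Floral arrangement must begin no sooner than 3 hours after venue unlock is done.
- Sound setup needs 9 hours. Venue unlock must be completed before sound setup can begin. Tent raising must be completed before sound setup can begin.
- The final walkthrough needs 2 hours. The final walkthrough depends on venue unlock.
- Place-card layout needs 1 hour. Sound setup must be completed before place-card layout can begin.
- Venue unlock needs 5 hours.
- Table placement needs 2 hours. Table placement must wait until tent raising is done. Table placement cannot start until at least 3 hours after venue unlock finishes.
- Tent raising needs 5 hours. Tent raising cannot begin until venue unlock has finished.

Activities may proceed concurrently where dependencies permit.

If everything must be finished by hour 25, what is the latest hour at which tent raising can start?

6

Nothing follows catering load-in; the deadline of hour 25 is its only limit. It must start by 25 − 2 = hour 23.
Floral arrangement must finish before catering load-in (must start by hour 23, minus 1-hour gap → hour 22). With a 9-hour duration, floral arrangement must start by 22 − 9 = hour 13.
Table placement feeds floral arrangement (must start by hour 13); catering load-in (must start by hour 23, minus 1-hour gap → hour 22). Taking the minimum, table placement must finish by hour 13 and start by 13 − 2 = hour 11.
To finish by hour 25, place-card layout (duration 1) must start no later than hour 24.
Sound setup feeds into place-card layout (must start by hour 24); so sound setup must finish by hour 24 and therefore start by hour 15.
Tent raising feeds table placement (must start by hour 11); floral arrangement (must start by hour 13); sound setup (must start by hour 15). Taking the minimum, tent raising must finish by hour 11 and start by 11 − 5 = hour 6.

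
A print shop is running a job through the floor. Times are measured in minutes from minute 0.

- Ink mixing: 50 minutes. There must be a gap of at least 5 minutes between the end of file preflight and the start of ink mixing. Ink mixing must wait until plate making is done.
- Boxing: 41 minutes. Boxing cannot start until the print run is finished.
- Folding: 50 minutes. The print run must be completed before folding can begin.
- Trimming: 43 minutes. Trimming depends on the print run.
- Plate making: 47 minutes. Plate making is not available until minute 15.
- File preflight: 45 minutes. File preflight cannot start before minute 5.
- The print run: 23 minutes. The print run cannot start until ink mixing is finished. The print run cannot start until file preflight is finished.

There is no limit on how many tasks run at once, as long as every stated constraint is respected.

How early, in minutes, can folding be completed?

Plate making cannot begin until its own release at minute 15. It runs from minute 15 to 15 + 47 = minute 62.
File preflight waits on its own release at minute 5, so it starts at minute 5 and finishes at 5 + 45 = minute 50.
For ink mixing: file preflight (finishes minute 50, plus 5-minute gap → minute 55); plate making (finishes minute 62). Taking the maximum gives a start of minute 62, and it finishes at 62 + 50 = minute 112.
The print run needs all of ink mixing (finishes minute 112); file preflight (finishes minute 50). That puts its earliest start at minute 112; it finishes at 112 + 23 = minute 135.
Folding waits on the print run (finishes minute 135), so it starts at minute 135 and finishes at 135 + 50 = minute 185.

185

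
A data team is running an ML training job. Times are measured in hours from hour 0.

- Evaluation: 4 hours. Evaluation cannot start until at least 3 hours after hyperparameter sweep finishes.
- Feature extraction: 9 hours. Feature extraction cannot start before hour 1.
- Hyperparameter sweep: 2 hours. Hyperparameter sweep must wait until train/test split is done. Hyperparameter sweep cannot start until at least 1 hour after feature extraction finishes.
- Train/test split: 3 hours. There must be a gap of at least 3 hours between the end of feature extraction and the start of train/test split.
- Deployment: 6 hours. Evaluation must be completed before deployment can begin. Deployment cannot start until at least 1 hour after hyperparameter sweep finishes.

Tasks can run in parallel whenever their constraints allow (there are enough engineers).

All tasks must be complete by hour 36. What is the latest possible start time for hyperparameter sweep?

21

Nothing follows deployment; the deadline of hour 36 is its only limit. It must start by 36 − 6 = hour 30.
Evaluation must finish before deployment (must start by hour 30). With a 4-hour duration, evaluation must start by 30 − 4 = hour 26.
Hyperparameter sweep must finish in time for evaluation (must start by hour 26, minus 3-hour gap → hour 23); deployment (must start by hour 30, minus 1-hour gap → hour 29). The tightest is hour 23, so hyperparameter sweep must start by 23 − 2 = hour 21.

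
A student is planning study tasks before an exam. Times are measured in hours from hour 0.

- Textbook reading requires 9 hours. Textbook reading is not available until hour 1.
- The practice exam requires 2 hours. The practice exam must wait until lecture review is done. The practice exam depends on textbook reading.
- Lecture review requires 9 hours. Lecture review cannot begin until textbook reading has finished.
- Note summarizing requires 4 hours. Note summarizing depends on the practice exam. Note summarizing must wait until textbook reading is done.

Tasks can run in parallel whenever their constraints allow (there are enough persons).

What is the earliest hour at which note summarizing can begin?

After its own release at hour 1, textbook reading can start at hour 1 and finishes at hour 10.
Lecture review cannot begin until textbook reading (finishes hour 10). It runs from hour 10 to 10 + 9 = hour 19.
The practice exam needs all of lecture review (finishes hour 19); textbook reading (finishes hour 10). That puts its earliest start at hour 19; it finishes at 19 + 2 = hour 21.
Note summarizing waits on the practice exam (finishes hour 21); textbook reading (finishes hour 10). The latest of these is hour 21, which is the earliest note summarizing can start.

21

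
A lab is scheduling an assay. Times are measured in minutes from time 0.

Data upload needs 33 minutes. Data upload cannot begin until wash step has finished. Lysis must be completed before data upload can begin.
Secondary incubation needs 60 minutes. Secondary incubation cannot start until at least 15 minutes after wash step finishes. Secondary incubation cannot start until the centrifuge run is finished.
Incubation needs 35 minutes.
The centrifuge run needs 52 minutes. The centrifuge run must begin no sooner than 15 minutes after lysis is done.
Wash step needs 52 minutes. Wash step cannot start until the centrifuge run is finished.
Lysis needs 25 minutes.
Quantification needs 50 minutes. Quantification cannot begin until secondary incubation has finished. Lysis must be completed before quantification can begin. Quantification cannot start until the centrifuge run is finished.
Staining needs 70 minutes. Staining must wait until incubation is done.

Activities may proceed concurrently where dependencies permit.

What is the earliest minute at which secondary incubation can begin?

Nothing blocks lysis, so it runs from minute 0 to minute 25.
After lysis (finishes minute 25, plus 15-minute gap → minute 40), the centrifuge run can start at minute 40 and finishes at minute 92.
After the centrifuge run (finishes minute 92), wash step can start at minute 92 and finishes at minute 144.
Secondary incubation waits on wash step (finishes minute 144, plus 15-minute gap → minute 159); the centrifuge run (finishes minute 92). The latest of these is minute 159, which is the earliest secondary incubation can start.

159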